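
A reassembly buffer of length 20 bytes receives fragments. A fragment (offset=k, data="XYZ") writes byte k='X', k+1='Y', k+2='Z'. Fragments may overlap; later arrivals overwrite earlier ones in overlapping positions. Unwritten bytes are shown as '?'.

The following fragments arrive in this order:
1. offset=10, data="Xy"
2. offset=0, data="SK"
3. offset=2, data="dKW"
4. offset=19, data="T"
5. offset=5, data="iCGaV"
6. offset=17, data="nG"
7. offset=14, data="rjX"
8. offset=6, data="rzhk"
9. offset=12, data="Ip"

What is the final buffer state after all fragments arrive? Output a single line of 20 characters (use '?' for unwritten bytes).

Answer: SKdKWirzhkXyIprjXnGT

Derivation:
Fragment 1: offset=10 data="Xy" -> buffer=??????????Xy????????
Fragment 2: offset=0 data="SK" -> buffer=SK????????Xy????????
Fragment 3: offset=2 data="dKW" -> buffer=SKdKW?????Xy????????
Fragment 4: offset=19 data="T" -> buffer=SKdKW?????Xy???????T
Fragment 5: offset=5 data="iCGaV" -> buffer=SKdKWiCGaVXy???????T
Fragment 6: offset=17 data="nG" -> buffer=SKdKWiCGaVXy?????nGT
Fragment 7: offset=14 data="rjX" -> buffer=SKdKWiCGaVXy??rjXnGT
Fragment 8: offset=6 data="rzhk" -> buffer=SKdKWirzhkXy??rjXnGT
Fragment 9: offset=12 data="Ip" -> buffer=SKdKWirzhkXyIprjXnGT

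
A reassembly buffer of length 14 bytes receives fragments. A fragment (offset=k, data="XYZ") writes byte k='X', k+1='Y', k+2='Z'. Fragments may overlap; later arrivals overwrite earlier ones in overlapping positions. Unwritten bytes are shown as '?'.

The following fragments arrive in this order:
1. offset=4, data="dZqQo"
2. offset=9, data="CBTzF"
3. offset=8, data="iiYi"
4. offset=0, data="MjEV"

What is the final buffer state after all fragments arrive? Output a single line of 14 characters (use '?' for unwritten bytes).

Fragment 1: offset=4 data="dZqQo" -> buffer=????dZqQo?????
Fragment 2: offset=9 data="CBTzF" -> buffer=????dZqQoCBTzF
Fragment 3: offset=8 data="iiYi" -> buffer=????dZqQiiYizF
Fragment 4: offset=0 data="MjEV" -> buffer=MjEVdZqQiiYizF

Answer: MjEVdZqQiiYizF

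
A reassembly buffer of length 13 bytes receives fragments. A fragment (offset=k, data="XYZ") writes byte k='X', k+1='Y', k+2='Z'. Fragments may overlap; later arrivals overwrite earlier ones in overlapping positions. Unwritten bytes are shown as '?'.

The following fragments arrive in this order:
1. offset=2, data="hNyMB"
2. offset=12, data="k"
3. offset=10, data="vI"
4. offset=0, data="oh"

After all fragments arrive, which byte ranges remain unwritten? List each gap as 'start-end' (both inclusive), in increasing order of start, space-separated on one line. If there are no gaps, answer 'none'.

Fragment 1: offset=2 len=5
Fragment 2: offset=12 len=1
Fragment 3: offset=10 len=2
Fragment 4: offset=0 len=2
Gaps: 7-9

Answer: 7-9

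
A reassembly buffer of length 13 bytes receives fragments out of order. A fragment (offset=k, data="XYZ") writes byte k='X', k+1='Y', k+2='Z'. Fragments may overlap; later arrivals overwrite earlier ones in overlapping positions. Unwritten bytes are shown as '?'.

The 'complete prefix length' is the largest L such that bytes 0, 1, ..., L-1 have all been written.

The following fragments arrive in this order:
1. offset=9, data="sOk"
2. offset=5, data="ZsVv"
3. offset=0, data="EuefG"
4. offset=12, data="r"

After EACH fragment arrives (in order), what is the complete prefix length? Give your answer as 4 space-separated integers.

Fragment 1: offset=9 data="sOk" -> buffer=?????????sOk? -> prefix_len=0
Fragment 2: offset=5 data="ZsVv" -> buffer=?????ZsVvsOk? -> prefix_len=0
Fragment 3: offset=0 data="EuefG" -> buffer=EuefGZsVvsOk? -> prefix_len=12
Fragment 4: offset=12 data="r" -> buffer=EuefGZsVvsOkr -> prefix_len=13

Answer: 0 0 12 13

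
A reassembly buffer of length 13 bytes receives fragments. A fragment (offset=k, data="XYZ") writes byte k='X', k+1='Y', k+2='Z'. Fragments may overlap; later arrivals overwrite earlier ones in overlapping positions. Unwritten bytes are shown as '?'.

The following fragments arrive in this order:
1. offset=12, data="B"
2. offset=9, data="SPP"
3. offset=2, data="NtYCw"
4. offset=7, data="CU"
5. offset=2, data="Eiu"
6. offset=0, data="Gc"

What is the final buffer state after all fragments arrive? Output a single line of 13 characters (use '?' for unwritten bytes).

Fragment 1: offset=12 data="B" -> buffer=????????????B
Fragment 2: offset=9 data="SPP" -> buffer=?????????SPPB
Fragment 3: offset=2 data="NtYCw" -> buffer=??NtYCw??SPPB
Fragment 4: offset=7 data="CU" -> buffer=??NtYCwCUSPPB
Fragment 5: offset=2 data="Eiu" -> buffer=??EiuCwCUSPPB
Fragment 6: offset=0 data="Gc" -> buffer=GcEiuCwCUSPPB

Answer: GcEiuCwCUSPPB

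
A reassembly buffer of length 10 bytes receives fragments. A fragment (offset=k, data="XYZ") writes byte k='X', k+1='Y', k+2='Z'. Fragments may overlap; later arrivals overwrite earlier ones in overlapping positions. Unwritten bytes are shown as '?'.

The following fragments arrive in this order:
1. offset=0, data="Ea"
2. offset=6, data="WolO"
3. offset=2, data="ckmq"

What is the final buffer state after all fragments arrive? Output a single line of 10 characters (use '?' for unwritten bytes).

Answer: EackmqWolO

Derivation:
Fragment 1: offset=0 data="Ea" -> buffer=Ea????????
Fragment 2: offset=6 data="WolO" -> buffer=Ea????WolO
Fragment 3: offset=2 data="ckmq" -> buffer=EackmqWolO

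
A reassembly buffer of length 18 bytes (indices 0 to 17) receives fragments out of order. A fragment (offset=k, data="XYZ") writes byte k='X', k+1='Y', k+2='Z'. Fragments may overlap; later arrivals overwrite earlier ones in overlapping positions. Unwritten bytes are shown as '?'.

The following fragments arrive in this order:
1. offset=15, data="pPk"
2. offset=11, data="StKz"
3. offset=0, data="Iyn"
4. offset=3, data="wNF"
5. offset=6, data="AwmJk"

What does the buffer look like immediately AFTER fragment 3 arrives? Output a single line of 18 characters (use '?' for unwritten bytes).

Fragment 1: offset=15 data="pPk" -> buffer=???????????????pPk
Fragment 2: offset=11 data="StKz" -> buffer=???????????StKzpPk
Fragment 3: offset=0 data="Iyn" -> buffer=Iyn????????StKzpPk

Answer: Iyn????????StKzpPk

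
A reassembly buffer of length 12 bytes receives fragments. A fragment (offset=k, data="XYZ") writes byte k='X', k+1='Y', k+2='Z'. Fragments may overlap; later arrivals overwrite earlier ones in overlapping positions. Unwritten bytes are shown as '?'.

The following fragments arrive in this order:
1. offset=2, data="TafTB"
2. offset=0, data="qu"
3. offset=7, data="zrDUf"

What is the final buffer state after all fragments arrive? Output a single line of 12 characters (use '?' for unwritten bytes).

Fragment 1: offset=2 data="TafTB" -> buffer=??TafTB?????
Fragment 2: offset=0 data="qu" -> buffer=quTafTB?????
Fragment 3: offset=7 data="zrDUf" -> buffer=quTafTBzrDUf

Answer: quTafTBzrDUf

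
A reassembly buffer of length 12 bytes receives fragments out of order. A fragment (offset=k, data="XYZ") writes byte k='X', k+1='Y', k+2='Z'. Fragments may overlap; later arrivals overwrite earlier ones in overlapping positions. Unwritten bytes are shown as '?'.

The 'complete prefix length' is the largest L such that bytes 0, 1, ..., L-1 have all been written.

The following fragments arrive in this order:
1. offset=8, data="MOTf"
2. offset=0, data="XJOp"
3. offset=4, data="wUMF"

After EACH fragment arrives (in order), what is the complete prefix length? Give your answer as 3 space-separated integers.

Answer: 0 4 12

Derivation:
Fragment 1: offset=8 data="MOTf" -> buffer=????????MOTf -> prefix_len=0
Fragment 2: offset=0 data="XJOp" -> buffer=XJOp????MOTf -> prefix_len=4
Fragment 3: offset=4 data="wUMF" -> buffer=XJOpwUMFMOTf -> prefix_len=12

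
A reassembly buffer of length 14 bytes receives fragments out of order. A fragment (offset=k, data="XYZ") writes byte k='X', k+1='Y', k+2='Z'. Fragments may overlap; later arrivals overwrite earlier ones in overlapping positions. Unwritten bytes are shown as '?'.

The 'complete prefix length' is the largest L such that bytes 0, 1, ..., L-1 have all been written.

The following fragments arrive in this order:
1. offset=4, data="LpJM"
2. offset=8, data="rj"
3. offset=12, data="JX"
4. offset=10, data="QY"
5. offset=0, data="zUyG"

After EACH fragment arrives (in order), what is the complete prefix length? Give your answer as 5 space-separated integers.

Answer: 0 0 0 0 14

Derivation:
Fragment 1: offset=4 data="LpJM" -> buffer=????LpJM?????? -> prefix_len=0
Fragment 2: offset=8 data="rj" -> buffer=????LpJMrj???? -> prefix_len=0
Fragment 3: offset=12 data="JX" -> buffer=????LpJMrj??JX -> prefix_len=0
Fragment 4: offset=10 data="QY" -> buffer=????LpJMrjQYJX -> prefix_len=0
Fragment 5: offset=0 data="zUyG" -> buffer=zUyGLpJMrjQYJX -> prefix_len=14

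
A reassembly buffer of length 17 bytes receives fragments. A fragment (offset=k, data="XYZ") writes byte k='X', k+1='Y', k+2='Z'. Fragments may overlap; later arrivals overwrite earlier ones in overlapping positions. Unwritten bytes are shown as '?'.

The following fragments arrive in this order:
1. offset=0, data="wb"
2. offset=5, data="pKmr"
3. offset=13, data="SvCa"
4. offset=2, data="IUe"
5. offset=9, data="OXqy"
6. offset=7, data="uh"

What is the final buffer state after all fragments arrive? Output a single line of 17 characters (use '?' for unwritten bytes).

Fragment 1: offset=0 data="wb" -> buffer=wb???????????????
Fragment 2: offset=5 data="pKmr" -> buffer=wb???pKmr????????
Fragment 3: offset=13 data="SvCa" -> buffer=wb???pKmr????SvCa
Fragment 4: offset=2 data="IUe" -> buffer=wbIUepKmr????SvCa
Fragment 5: offset=9 data="OXqy" -> buffer=wbIUepKmrOXqySvCa
Fragment 6: offset=7 data="uh" -> buffer=wbIUepKuhOXqySvCa

Answer: wbIUepKuhOXqySvCa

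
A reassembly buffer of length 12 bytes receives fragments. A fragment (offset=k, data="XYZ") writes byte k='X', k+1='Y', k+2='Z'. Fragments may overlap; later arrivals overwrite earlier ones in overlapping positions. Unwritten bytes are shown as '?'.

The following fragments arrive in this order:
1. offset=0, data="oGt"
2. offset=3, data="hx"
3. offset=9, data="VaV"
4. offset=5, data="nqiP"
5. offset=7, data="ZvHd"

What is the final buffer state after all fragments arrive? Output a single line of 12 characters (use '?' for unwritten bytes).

Answer: oGthxnqZvHdV

Derivation:
Fragment 1: offset=0 data="oGt" -> buffer=oGt?????????
Fragment 2: offset=3 data="hx" -> buffer=oGthx???????
Fragment 3: offset=9 data="VaV" -> buffer=oGthx????VaV
Fragment 4: offset=5 data="nqiP" -> buffer=oGthxnqiPVaV
Fragment 5: offset=7 data="ZvHd" -> buffer=oGthxnqZvHdV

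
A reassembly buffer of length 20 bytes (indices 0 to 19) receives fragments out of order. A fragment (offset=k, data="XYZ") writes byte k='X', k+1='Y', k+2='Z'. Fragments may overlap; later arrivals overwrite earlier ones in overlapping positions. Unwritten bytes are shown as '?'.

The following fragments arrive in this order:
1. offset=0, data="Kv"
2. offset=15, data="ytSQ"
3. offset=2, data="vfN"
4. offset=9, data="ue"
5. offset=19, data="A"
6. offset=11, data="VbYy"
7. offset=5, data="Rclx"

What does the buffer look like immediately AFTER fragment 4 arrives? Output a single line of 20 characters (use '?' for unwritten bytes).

Fragment 1: offset=0 data="Kv" -> buffer=Kv??????????????????
Fragment 2: offset=15 data="ytSQ" -> buffer=Kv?????????????ytSQ?
Fragment 3: offset=2 data="vfN" -> buffer=KvvfN??????????ytSQ?
Fragment 4: offset=9 data="ue" -> buffer=KvvfN????ue????ytSQ?

Answer: KvvfN????ue????ytSQ?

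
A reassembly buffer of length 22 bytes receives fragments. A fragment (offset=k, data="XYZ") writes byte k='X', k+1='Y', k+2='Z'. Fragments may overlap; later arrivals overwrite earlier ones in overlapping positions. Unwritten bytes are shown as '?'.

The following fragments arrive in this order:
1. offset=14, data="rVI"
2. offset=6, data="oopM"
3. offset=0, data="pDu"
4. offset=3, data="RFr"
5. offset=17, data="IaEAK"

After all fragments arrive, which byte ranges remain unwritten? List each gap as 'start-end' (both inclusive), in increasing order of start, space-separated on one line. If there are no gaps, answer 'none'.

Answer: 10-13

Derivation:
Fragment 1: offset=14 len=3
Fragment 2: offset=6 len=4
Fragment 3: offset=0 len=3
Fragment 4: offset=3 len=3
Fragment 5: offset=17 len=5
Gaps: 10-13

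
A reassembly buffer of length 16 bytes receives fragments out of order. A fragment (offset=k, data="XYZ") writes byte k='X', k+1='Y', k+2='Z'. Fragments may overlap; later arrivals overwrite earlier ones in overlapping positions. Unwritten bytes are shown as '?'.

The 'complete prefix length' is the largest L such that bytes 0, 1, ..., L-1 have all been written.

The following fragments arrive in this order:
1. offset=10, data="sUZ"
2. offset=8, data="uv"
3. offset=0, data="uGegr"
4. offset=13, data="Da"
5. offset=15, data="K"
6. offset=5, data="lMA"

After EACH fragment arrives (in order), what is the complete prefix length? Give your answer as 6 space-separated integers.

Fragment 1: offset=10 data="sUZ" -> buffer=??????????sUZ??? -> prefix_len=0
Fragment 2: offset=8 data="uv" -> buffer=????????uvsUZ??? -> prefix_len=0
Fragment 3: offset=0 data="uGegr" -> buffer=uGegr???uvsUZ??? -> prefix_len=5
Fragment 4: offset=13 data="Da" -> buffer=uGegr???uvsUZDa? -> prefix_len=5
Fragment 5: offset=15 data="K" -> buffer=uGegr???uvsUZDaK -> prefix_len=5
Fragment 6: offset=5 data="lMA" -> buffer=uGegrlMAuvsUZDaK -> prefix_len=16

Answer: 0 0 5 5 5 16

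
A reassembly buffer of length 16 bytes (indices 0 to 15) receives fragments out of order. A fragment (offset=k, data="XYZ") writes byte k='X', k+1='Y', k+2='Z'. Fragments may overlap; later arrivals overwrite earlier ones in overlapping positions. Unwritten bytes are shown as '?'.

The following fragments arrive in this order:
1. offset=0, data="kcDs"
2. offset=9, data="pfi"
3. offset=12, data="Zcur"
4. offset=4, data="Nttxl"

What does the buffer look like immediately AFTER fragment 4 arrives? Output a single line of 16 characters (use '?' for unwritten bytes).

Answer: kcDsNttxlpfiZcur

Derivation:
Fragment 1: offset=0 data="kcDs" -> buffer=kcDs????????????
Fragment 2: offset=9 data="pfi" -> buffer=kcDs?????pfi????
Fragment 3: offset=12 data="Zcur" -> buffer=kcDs?????pfiZcur
Fragment 4: offset=4 data="Nttxl" -> buffer=kcDsNttxlpfiZcur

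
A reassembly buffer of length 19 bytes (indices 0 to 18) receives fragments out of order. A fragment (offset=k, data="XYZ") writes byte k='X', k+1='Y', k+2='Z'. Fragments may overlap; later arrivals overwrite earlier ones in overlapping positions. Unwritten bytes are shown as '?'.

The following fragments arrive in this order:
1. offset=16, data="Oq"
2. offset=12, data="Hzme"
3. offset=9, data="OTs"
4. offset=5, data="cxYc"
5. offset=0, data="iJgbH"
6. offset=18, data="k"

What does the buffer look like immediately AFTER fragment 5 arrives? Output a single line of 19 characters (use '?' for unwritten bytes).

Fragment 1: offset=16 data="Oq" -> buffer=????????????????Oq?
Fragment 2: offset=12 data="Hzme" -> buffer=????????????HzmeOq?
Fragment 3: offset=9 data="OTs" -> buffer=?????????OTsHzmeOq?
Fragment 4: offset=5 data="cxYc" -> buffer=?????cxYcOTsHzmeOq?
Fragment 5: offset=0 data="iJgbH" -> buffer=iJgbHcxYcOTsHzmeOq?

Answer: iJgbHcxYcOTsHzmeOq?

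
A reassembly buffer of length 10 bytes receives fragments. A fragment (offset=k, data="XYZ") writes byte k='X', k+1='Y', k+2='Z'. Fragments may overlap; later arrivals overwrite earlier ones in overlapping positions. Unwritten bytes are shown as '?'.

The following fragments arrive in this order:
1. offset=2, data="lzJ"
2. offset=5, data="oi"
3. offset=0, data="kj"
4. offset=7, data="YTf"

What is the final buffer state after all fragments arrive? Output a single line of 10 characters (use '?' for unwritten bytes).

Answer: kjlzJoiYTf

Derivation:
Fragment 1: offset=2 data="lzJ" -> buffer=??lzJ?????
Fragment 2: offset=5 data="oi" -> buffer=??lzJoi???
Fragment 3: offset=0 data="kj" -> buffer=kjlzJoi???
Fragment 4: offset=7 data="YTf" -> buffer=kjlzJoiYTf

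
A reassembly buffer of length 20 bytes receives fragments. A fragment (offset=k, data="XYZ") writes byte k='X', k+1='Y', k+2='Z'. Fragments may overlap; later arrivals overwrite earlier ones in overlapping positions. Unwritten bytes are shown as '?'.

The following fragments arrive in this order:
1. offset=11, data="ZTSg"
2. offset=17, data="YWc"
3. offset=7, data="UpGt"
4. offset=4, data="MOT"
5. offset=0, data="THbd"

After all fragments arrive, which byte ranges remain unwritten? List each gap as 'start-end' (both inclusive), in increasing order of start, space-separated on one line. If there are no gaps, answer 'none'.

Fragment 1: offset=11 len=4
Fragment 2: offset=17 len=3
Fragment 3: offset=7 len=4
Fragment 4: offset=4 len=3
Fragment 5: offset=0 len=4
Gaps: 15-16

Answer: 15-16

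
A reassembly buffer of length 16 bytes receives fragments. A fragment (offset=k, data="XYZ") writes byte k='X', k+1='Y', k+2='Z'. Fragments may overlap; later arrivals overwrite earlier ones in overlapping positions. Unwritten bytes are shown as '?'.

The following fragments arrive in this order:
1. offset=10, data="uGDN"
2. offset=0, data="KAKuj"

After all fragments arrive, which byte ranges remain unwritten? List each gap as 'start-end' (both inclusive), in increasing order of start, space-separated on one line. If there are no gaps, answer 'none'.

Answer: 5-9 14-15

Derivation:
Fragment 1: offset=10 len=4
Fragment 2: offset=0 len=5
Gaps: 5-9 14-15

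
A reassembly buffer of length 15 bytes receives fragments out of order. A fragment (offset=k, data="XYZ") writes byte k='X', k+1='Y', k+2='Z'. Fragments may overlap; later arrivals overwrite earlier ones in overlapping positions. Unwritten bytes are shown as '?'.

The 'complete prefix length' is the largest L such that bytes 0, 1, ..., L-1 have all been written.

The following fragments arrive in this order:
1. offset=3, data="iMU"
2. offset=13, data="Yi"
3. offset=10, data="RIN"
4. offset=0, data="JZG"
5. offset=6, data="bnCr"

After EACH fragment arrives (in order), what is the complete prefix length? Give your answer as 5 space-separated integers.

Answer: 0 0 0 6 15

Derivation:
Fragment 1: offset=3 data="iMU" -> buffer=???iMU????????? -> prefix_len=0
Fragment 2: offset=13 data="Yi" -> buffer=???iMU???????Yi -> prefix_len=0
Fragment 3: offset=10 data="RIN" -> buffer=???iMU????RINYi -> prefix_len=0
Fragment 4: offset=0 data="JZG" -> buffer=JZGiMU????RINYi -> prefix_len=6
Fragment 5: offset=6 data="bnCr" -> buffer=JZGiMUbnCrRINYi -> prefix_len=15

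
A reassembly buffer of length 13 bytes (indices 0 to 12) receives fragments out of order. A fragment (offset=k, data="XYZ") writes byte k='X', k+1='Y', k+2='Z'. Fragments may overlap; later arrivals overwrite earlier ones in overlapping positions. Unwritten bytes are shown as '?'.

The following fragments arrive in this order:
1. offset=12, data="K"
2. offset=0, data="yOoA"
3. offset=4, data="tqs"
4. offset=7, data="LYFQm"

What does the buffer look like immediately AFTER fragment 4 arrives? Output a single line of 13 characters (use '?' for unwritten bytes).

Fragment 1: offset=12 data="K" -> buffer=????????????K
Fragment 2: offset=0 data="yOoA" -> buffer=yOoA????????K
Fragment 3: offset=4 data="tqs" -> buffer=yOoAtqs?????K
Fragment 4: offset=7 data="LYFQm" -> buffer=yOoAtqsLYFQmK

Answer: yOoAtqsLYFQmK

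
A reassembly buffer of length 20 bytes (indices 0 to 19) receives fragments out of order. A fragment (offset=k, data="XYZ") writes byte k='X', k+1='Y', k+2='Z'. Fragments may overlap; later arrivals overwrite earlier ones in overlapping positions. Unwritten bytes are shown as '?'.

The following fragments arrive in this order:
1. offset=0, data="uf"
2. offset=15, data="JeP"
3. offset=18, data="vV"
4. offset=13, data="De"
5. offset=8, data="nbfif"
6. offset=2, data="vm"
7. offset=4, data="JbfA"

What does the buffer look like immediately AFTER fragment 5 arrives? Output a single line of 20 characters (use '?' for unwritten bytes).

Answer: uf??????nbfifDeJePvV

Derivation:
Fragment 1: offset=0 data="uf" -> buffer=uf??????????????????
Fragment 2: offset=15 data="JeP" -> buffer=uf?????????????JeP??
Fragment 3: offset=18 data="vV" -> buffer=uf?????????????JePvV
Fragment 4: offset=13 data="De" -> buffer=uf???????????DeJePvV
Fragment 5: offset=8 data="nbfif" -> buffer=uf??????nbfifDeJePvV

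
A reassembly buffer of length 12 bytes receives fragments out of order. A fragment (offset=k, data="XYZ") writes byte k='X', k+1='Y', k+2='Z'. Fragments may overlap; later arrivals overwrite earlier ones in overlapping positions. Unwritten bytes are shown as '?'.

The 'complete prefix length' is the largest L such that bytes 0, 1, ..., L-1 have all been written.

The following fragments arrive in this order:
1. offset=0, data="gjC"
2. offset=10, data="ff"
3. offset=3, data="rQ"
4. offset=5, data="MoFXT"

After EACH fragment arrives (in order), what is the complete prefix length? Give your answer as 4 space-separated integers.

Fragment 1: offset=0 data="gjC" -> buffer=gjC????????? -> prefix_len=3
Fragment 2: offset=10 data="ff" -> buffer=gjC???????ff -> prefix_len=3
Fragment 3: offset=3 data="rQ" -> buffer=gjCrQ?????ff -> prefix_len=5
Fragment 4: offset=5 data="MoFXT" -> buffer=gjCrQMoFXTff -> prefix_len=12

Answer: 3 3 5 12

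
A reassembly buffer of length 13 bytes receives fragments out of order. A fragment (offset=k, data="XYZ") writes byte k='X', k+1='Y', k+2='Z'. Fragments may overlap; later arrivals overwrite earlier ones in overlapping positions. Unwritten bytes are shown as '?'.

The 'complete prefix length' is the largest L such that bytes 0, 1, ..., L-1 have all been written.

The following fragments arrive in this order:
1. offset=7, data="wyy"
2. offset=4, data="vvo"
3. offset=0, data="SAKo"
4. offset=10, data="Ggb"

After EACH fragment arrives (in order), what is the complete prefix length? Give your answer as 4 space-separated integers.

Fragment 1: offset=7 data="wyy" -> buffer=???????wyy??? -> prefix_len=0
Fragment 2: offset=4 data="vvo" -> buffer=????vvowyy??? -> prefix_len=0
Fragment 3: offset=0 data="SAKo" -> buffer=SAKovvowyy??? -> prefix_len=10
Fragment 4: offset=10 data="Ggb" -> buffer=SAKovvowyyGgb -> prefix_len=13

Answer: 0 0 10 13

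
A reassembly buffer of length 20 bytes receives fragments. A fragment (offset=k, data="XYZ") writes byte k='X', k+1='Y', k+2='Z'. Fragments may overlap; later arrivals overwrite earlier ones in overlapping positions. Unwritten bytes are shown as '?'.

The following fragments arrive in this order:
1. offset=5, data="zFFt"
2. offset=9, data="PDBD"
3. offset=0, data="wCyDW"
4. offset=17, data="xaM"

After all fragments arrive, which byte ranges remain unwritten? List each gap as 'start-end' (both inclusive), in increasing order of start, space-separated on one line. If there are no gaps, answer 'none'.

Answer: 13-16

Derivation:
Fragment 1: offset=5 len=4
Fragment 2: offset=9 len=4
Fragment 3: offset=0 len=5
Fragment 4: offset=17 len=3
Gaps: 13-16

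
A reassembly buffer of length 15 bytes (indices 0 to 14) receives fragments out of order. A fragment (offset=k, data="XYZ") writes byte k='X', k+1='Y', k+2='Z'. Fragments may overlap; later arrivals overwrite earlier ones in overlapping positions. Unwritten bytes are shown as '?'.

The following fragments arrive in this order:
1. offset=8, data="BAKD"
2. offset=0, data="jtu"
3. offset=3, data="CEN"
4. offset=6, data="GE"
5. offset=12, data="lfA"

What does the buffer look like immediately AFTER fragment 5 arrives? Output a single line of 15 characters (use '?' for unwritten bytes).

Fragment 1: offset=8 data="BAKD" -> buffer=????????BAKD???
Fragment 2: offset=0 data="jtu" -> buffer=jtu?????BAKD???
Fragment 3: offset=3 data="CEN" -> buffer=jtuCEN??BAKD???
Fragment 4: offset=6 data="GE" -> buffer=jtuCENGEBAKD???
Fragment 5: offset=12 data="lfA" -> buffer=jtuCENGEBAKDlfA

Answer: jtuCENGEBAKDlfA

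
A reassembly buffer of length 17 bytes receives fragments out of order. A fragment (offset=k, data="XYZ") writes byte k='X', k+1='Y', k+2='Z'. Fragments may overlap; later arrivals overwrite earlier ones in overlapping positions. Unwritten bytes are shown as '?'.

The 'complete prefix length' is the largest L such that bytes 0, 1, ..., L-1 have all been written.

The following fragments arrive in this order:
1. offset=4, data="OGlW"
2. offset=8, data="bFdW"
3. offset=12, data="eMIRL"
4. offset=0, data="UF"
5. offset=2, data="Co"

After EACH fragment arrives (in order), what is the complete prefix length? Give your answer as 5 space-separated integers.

Fragment 1: offset=4 data="OGlW" -> buffer=????OGlW????????? -> prefix_len=0
Fragment 2: offset=8 data="bFdW" -> buffer=????OGlWbFdW????? -> prefix_len=0
Fragment 3: offset=12 data="eMIRL" -> buffer=????OGlWbFdWeMIRL -> prefix_len=0
Fragment 4: offset=0 data="UF" -> buffer=UF??OGlWbFdWeMIRL -> prefix_len=2
Fragment 5: offset=2 data="Co" -> buffer=UFCoOGlWbFdWeMIRL -> prefix_len=17

Answer: 0 0 0 2 17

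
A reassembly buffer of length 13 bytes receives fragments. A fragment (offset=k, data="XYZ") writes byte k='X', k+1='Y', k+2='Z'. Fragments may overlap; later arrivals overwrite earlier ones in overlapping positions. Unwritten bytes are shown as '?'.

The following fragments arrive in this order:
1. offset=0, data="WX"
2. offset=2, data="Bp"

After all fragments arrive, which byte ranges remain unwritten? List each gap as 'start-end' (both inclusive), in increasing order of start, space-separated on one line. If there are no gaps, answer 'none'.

Answer: 4-12

Derivation:
Fragment 1: offset=0 len=2
Fragment 2: offset=2 len=2
Gaps: 4-12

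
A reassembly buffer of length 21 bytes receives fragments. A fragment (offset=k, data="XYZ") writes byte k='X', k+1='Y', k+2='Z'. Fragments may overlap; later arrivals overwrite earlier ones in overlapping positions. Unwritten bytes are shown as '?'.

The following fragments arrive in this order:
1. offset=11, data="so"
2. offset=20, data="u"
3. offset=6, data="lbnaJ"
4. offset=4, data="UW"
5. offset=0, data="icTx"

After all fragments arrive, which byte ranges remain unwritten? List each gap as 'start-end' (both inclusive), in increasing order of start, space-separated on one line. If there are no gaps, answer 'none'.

Answer: 13-19

Derivation:
Fragment 1: offset=11 len=2
Fragment 2: offset=20 len=1
Fragment 3: offset=6 len=5
Fragment 4: offset=4 len=2
Fragment 5: offset=0 len=4
Gaps: 13-19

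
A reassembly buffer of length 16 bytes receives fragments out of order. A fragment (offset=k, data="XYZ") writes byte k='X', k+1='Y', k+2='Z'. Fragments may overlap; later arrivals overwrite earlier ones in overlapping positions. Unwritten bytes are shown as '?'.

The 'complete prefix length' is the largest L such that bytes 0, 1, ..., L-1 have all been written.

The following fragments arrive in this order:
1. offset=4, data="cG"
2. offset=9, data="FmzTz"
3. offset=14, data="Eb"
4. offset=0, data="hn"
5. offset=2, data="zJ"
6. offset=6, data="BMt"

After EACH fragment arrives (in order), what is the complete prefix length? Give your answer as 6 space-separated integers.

Answer: 0 0 0 2 6 16

Derivation:
Fragment 1: offset=4 data="cG" -> buffer=????cG?????????? -> prefix_len=0
Fragment 2: offset=9 data="FmzTz" -> buffer=????cG???FmzTz?? -> prefix_len=0
Fragment 3: offset=14 data="Eb" -> buffer=????cG???FmzTzEb -> prefix_len=0
Fragment 4: offset=0 data="hn" -> buffer=hn??cG???FmzTzEb -> prefix_len=2
Fragment 5: offset=2 data="zJ" -> buffer=hnzJcG???FmzTzEb -> prefix_len=6
Fragment 6: offset=6 data="BMt" -> buffer=hnzJcGBMtFmzTzEb -> prefix_len=16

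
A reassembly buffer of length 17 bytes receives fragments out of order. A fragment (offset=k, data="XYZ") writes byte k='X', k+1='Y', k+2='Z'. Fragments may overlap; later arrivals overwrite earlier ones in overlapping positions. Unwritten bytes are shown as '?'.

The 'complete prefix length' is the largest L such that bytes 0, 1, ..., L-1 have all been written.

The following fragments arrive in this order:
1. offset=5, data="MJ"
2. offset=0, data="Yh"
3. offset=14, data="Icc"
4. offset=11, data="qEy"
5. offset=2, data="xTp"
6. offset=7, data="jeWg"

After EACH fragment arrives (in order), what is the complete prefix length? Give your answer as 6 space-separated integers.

Answer: 0 2 2 2 7 17

Derivation:
Fragment 1: offset=5 data="MJ" -> buffer=?????MJ?????????? -> prefix_len=0
Fragment 2: offset=0 data="Yh" -> buffer=Yh???MJ?????????? -> prefix_len=2
Fragment 3: offset=14 data="Icc" -> buffer=Yh???MJ???????Icc -> prefix_len=2
Fragment 4: offset=11 data="qEy" -> buffer=Yh???MJ????qEyIcc -> prefix_len=2
Fragment 5: offset=2 data="xTp" -> buffer=YhxTpMJ????qEyIcc -> prefix_len=7
Fragment 6: offset=7 data="jeWg" -> buffer=YhxTpMJjeWgqEyIcc -> prefix_len=17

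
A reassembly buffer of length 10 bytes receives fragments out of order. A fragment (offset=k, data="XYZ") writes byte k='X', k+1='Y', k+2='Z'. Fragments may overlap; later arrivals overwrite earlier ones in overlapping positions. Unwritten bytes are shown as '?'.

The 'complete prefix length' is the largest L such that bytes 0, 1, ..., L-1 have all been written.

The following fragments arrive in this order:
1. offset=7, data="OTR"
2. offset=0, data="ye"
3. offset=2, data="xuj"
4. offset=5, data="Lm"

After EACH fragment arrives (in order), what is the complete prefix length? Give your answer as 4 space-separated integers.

Fragment 1: offset=7 data="OTR" -> buffer=???????OTR -> prefix_len=0
Fragment 2: offset=0 data="ye" -> buffer=ye?????OTR -> prefix_len=2
Fragment 3: offset=2 data="xuj" -> buffer=yexuj??OTR -> prefix_len=5
Fragment 4: offset=5 data="Lm" -> buffer=yexujLmOTR -> prefix_len=10

Answer: 0 2 5 10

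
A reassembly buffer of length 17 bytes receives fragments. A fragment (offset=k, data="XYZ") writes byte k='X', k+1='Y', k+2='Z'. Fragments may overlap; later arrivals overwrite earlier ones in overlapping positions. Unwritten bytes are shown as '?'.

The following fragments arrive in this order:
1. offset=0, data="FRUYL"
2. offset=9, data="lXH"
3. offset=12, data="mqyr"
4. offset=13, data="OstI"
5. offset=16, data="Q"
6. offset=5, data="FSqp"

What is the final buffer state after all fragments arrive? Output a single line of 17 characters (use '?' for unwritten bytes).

Answer: FRUYLFSqplXHmOstQ

Derivation:
Fragment 1: offset=0 data="FRUYL" -> buffer=FRUYL????????????
Fragment 2: offset=9 data="lXH" -> buffer=FRUYL????lXH?????
Fragment 3: offset=12 data="mqyr" -> buffer=FRUYL????lXHmqyr?
Fragment 4: offset=13 data="OstI" -> buffer=FRUYL????lXHmOstI
Fragment 5: offset=16 data="Q" -> buffer=FRUYL????lXHmOstQ
Fragment 6: offset=5 data="FSqp" -> buffer=FRUYLFSqplXHmOstQ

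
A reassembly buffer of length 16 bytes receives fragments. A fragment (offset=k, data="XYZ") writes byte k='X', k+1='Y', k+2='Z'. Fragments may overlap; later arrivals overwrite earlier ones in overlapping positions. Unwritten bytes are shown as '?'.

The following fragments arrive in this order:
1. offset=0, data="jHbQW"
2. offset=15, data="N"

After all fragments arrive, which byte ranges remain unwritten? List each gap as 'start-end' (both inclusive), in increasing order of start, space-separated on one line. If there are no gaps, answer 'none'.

Fragment 1: offset=0 len=5
Fragment 2: offset=15 len=1
Gaps: 5-14

Answer: 5-14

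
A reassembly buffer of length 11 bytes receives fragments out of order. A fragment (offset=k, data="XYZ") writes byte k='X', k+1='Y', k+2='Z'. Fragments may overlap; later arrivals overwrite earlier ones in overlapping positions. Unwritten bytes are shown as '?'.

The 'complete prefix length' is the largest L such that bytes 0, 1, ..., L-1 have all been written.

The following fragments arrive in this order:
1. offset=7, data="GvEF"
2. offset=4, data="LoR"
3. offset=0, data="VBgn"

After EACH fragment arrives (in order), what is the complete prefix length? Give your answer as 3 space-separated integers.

Fragment 1: offset=7 data="GvEF" -> buffer=???????GvEF -> prefix_len=0
Fragment 2: offset=4 data="LoR" -> buffer=????LoRGvEF -> prefix_len=0
Fragment 3: offset=0 data="VBgn" -> buffer=VBgnLoRGvEF -> prefix_len=11

Answer: 0 0 11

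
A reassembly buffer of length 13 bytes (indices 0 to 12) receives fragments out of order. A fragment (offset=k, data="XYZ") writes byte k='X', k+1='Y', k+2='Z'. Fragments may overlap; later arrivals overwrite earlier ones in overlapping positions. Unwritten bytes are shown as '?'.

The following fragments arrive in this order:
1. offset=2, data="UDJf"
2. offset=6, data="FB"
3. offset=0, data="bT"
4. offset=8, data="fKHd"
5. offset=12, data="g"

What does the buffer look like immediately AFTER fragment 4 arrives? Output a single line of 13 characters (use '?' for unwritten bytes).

Fragment 1: offset=2 data="UDJf" -> buffer=??UDJf???????
Fragment 2: offset=6 data="FB" -> buffer=??UDJfFB?????
Fragment 3: offset=0 data="bT" -> buffer=bTUDJfFB?????
Fragment 4: offset=8 data="fKHd" -> buffer=bTUDJfFBfKHd?

Answer: bTUDJfFBfKHd?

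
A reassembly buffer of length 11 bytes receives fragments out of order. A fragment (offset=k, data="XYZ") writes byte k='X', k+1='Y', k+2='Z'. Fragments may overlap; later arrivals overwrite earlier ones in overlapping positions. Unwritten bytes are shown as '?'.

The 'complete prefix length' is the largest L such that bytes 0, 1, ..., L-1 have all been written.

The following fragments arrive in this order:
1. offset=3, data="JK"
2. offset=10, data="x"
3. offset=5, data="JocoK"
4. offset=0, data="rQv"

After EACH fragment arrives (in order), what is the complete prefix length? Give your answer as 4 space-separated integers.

Answer: 0 0 0 11

Derivation:
Fragment 1: offset=3 data="JK" -> buffer=???JK?????? -> prefix_len=0
Fragment 2: offset=10 data="x" -> buffer=???JK?????x -> prefix_len=0
Fragment 3: offset=5 data="JocoK" -> buffer=???JKJocoKx -> prefix_len=0
Fragment 4: offset=0 data="rQv" -> buffer=rQvJKJocoKx -> prefix_len=11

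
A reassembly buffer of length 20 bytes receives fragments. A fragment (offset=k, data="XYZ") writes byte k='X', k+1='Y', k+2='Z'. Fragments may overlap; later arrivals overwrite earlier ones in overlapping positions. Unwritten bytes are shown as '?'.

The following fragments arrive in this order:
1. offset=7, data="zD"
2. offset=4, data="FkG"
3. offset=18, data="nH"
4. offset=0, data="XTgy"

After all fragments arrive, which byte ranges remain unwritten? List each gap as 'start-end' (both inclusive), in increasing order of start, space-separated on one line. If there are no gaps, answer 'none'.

Answer: 9-17

Derivation:
Fragment 1: offset=7 len=2
Fragment 2: offset=4 len=3
Fragment 3: offset=18 len=2
Fragment 4: offset=0 len=4
Gaps: 9-17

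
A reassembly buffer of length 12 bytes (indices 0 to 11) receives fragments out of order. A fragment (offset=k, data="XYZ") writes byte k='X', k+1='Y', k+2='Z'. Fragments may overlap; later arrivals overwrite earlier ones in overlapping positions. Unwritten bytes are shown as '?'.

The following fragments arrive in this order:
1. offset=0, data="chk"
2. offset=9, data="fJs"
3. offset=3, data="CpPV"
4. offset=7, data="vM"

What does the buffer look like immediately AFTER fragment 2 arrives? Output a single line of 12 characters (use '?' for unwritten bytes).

Answer: chk??????fJs

Derivation:
Fragment 1: offset=0 data="chk" -> buffer=chk?????????
Fragment 2: offset=9 data="fJs" -> buffer=chk??????fJs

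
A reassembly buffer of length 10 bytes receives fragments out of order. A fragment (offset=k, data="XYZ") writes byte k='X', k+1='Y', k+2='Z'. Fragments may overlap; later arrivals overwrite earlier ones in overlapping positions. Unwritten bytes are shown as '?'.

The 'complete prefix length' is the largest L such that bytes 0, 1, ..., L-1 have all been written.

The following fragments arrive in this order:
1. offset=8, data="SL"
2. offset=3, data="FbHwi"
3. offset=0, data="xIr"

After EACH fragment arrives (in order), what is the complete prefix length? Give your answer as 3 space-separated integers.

Fragment 1: offset=8 data="SL" -> buffer=????????SL -> prefix_len=0
Fragment 2: offset=3 data="FbHwi" -> buffer=???FbHwiSL -> prefix_len=0
Fragment 3: offset=0 data="xIr" -> buffer=xIrFbHwiSL -> prefix_len=10

Answer: 0 0 10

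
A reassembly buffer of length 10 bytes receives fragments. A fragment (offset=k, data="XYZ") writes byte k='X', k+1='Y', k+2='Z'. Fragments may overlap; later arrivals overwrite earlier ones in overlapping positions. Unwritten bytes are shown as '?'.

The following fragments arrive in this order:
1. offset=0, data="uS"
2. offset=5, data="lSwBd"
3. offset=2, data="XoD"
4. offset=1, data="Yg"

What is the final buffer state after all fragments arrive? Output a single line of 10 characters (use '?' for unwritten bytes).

Answer: uYgoDlSwBd

Derivation:
Fragment 1: offset=0 data="uS" -> buffer=uS????????
Fragment 2: offset=5 data="lSwBd" -> buffer=uS???lSwBd
Fragment 3: offset=2 data="XoD" -> buffer=uSXoDlSwBd
Fragment 4: offset=1 data="Yg" -> buffer=uYgoDlSwBd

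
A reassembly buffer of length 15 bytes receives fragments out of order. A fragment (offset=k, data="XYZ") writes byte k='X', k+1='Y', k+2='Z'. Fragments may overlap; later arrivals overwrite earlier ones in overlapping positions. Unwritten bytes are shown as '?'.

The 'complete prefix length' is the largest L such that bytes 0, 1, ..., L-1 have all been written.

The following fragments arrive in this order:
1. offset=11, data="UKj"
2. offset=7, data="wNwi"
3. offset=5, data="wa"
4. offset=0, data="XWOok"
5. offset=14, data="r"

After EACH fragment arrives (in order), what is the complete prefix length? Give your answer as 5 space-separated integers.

Answer: 0 0 0 14 15

Derivation:
Fragment 1: offset=11 data="UKj" -> buffer=???????????UKj? -> prefix_len=0
Fragment 2: offset=7 data="wNwi" -> buffer=???????wNwiUKj? -> prefix_len=0
Fragment 3: offset=5 data="wa" -> buffer=?????wawNwiUKj? -> prefix_len=0
Fragment 4: offset=0 data="XWOok" -> buffer=XWOokwawNwiUKj? -> prefix_len=14
Fragment 5: offset=14 data="r" -> buffer=XWOokwawNwiUKjr -> prefix_len=15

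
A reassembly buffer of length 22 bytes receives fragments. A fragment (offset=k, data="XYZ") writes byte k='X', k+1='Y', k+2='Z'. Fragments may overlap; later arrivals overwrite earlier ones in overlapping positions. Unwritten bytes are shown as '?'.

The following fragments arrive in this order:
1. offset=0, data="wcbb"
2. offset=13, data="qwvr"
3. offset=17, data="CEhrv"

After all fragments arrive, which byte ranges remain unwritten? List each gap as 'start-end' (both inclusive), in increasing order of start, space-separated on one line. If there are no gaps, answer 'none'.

Answer: 4-12

Derivation:
Fragment 1: offset=0 len=4
Fragment 2: offset=13 len=4
Fragment 3: offset=17 len=5
Gaps: 4-12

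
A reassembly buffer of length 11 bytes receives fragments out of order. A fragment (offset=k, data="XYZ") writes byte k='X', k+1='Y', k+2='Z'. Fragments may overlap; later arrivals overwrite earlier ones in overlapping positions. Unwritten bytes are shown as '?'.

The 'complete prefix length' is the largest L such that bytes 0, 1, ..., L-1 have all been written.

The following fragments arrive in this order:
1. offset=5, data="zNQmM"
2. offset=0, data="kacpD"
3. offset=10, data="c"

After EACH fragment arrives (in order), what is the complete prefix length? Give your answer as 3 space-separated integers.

Answer: 0 10 11

Derivation:
Fragment 1: offset=5 data="zNQmM" -> buffer=?????zNQmM? -> prefix_len=0
Fragment 2: offset=0 data="kacpD" -> buffer=kacpDzNQmM? -> prefix_len=10
Fragment 3: offset=10 data="c" -> buffer=kacpDzNQmMc -> prefix_len=11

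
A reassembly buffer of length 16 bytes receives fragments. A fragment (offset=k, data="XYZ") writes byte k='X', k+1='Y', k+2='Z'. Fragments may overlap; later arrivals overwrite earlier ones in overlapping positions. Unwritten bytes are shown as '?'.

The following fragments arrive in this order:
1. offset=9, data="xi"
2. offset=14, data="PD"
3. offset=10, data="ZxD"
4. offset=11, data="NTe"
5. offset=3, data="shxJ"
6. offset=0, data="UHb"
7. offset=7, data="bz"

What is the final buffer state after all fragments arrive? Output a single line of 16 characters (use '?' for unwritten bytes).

Fragment 1: offset=9 data="xi" -> buffer=?????????xi?????
Fragment 2: offset=14 data="PD" -> buffer=?????????xi???PD
Fragment 3: offset=10 data="ZxD" -> buffer=?????????xZxD?PD
Fragment 4: offset=11 data="NTe" -> buffer=?????????xZNTePD
Fragment 5: offset=3 data="shxJ" -> buffer=???shxJ??xZNTePD
Fragment 6: offset=0 data="UHb" -> buffer=UHbshxJ??xZNTePD
Fragment 7: offset=7 data="bz" -> buffer=UHbshxJbzxZNTePD

Answer: UHbshxJbzxZNTePD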